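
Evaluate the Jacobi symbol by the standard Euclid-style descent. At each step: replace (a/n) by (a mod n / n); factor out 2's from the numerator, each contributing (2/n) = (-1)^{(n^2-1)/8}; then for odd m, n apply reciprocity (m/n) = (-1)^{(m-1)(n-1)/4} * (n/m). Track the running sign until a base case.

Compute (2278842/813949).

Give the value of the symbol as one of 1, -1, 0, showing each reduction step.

(2278842/813949) = (650944/813949)   [reduce mod 813949]
650944 = 2^6·10171; (2/813949) = -1 since 813949 mod 8 = 5, so (650944/813949) = (-1)^6·(10171/813949); sign now +1
reciprocity: (10171/813949) = +1·(813949/10171) since 10171 mod 4 = 3, 813949 mod 4 = 1; sign now +1
(813949/10171) = (269/10171)   [reduce mod 10171]
reciprocity: (269/10171) = +1·(10171/269) since 269 mod 4 = 1, 10171 mod 4 = 3; sign now +1
(10171/269) = (218/269)   [reduce mod 269]
218 = 2^1·109; (2/269) = -1 since 269 mod 8 = 5, so (218/269) = (-1)^1·(109/269); sign now -1
reciprocity: (109/269) = +1·(269/109) since 109 mod 4 = 1, 269 mod 4 = 1; sign now -1
(269/109) = (51/109)   [reduce mod 109]
reciprocity: (51/109) = +1·(109/51) since 51 mod 4 = 3, 109 mod 4 = 1; sign now -1
(109/51) = (7/51)   [reduce mod 51]
reciprocity: (7/51) = -1·(51/7) since 7 mod 4 = 3, 51 mod 4 = 3; sign now +1
(51/7) = (2/7)   [reduce mod 7]
2 = 2^1·1; (2/7) = +1 since 7 mod 8 = 7, so (2/7) = (+1)^1·(1/7); sign now +1
(1/7) = 1; final value = sign = +1

1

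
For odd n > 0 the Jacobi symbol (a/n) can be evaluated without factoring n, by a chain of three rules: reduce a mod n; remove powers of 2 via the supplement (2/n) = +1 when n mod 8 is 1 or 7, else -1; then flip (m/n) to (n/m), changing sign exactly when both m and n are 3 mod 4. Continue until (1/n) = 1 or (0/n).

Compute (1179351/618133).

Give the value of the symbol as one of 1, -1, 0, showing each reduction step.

(1179351/618133): 1179351 mod 618133 = 561218, so (1179351/618133) = (561218/618133)
factor out 2^1: 561218 = 2^1·280609; with 618133 mod 8 = 5, (2/618133) = -1; sign now -1; continue with (280609/618133)
flip (280609/618133) -> (618133/280609): both odd, 280609 mod 4 = 1, 618133 mod 4 = 1, so the flip contributes +1; sign now -1
(618133/280609): 618133 mod 280609 = 56915, so (618133/280609) = (56915/280609)
flip (56915/280609) -> (280609/56915): both odd, 56915 mod 4 = 3, 280609 mod 4 = 1, so the flip contributes +1; sign now -1
(280609/56915): 280609 mod 56915 = 52949, so (280609/56915) = (52949/56915)
flip (52949/56915) -> (56915/52949): both odd, 52949 mod 4 = 1, 56915 mod 4 = 3, so the flip contributes +1; sign now -1
(56915/52949): 56915 mod 52949 = 3966, so (56915/52949) = (3966/52949)
factor out 2^1: 3966 = 2^1·1983; with 52949 mod 8 = 5, (2/52949) = -1; sign now +1; continue with (1983/52949)
flip (1983/52949) -> (52949/1983): both odd, 1983 mod 4 = 3, 52949 mod 4 = 1, so the flip contributes +1; sign now +1
(52949/1983): 52949 mod 1983 = 1391, so (52949/1983) = (1391/1983)
flip (1391/1983) -> (1983/1391): both odd, 1391 mod 4 = 3, 1983 mod 4 = 3, so the flip contributes -1; sign now -1
(1983/1391): 1983 mod 1391 = 592, so (1983/1391) = (592/1391)
factor out 2^4: 592 = 2^4·37; with 1391 mod 8 = 7, (2/1391) = +1; sign now -1; continue with (37/1391)
flip (37/1391) -> (1391/37): both odd, 37 mod 4 = 1, 1391 mod 4 = 3, so the flip contributes +1; sign now -1
(1391/37): 1391 mod 37 = 22, so (1391/37) = (22/37)
factor out 2^1: 22 = 2^1·11; with 37 mod 8 = 5, (2/37) = -1; sign now +1; continue with (11/37)
flip (11/37) -> (37/11): both odd, 11 mod 4 = 3, 37 mod 4 = 1, so the flip contributes +1; sign now +1
(37/11): 37 mod 11 = 4, so (37/11) = (4/11)
factor out 2^2: 4 = 2^2·1; with 11 mod 8 = 3, (2/11) = -1; sign now +1; continue with (1/11)
reached (1/11) = 1, so the symbol is +1

1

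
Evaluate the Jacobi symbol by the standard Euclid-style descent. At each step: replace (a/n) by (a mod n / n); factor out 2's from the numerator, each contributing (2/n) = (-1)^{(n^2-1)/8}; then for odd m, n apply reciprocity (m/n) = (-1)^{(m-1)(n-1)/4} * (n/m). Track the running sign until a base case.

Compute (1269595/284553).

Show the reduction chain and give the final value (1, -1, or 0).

(1269595/284553) = (131383/284553)   [reduce mod 284553]
reciprocity: (131383/284553) = +1·(284553/131383) since 131383 mod 4 = 3, 284553 mod 4 = 1; sign now +1
(284553/131383) = (21787/131383)   [reduce mod 131383]
reciprocity: (21787/131383) = -1·(131383/21787) since 21787 mod 4 = 3, 131383 mod 4 = 3; sign now -1
(131383/21787) = (661/21787)   [reduce mod 21787]
reciprocity: (661/21787) = +1·(21787/661) since 661 mod 4 = 1, 21787 mod 4 = 3; sign now -1
(21787/661) = (635/661)   [reduce mod 661]
reciprocity: (635/661) = +1·(661/635) since 635 mod 4 = 3, 661 mod 4 = 1; sign now -1
(661/635) = (26/635)   [reduce mod 635]
26 = 2^1·13; (2/635) = -1 since 635 mod 8 = 3, so (26/635) = (-1)^1·(13/635); sign now +1
reciprocity: (13/635) = +1·(635/13) since 13 mod 4 = 1, 635 mod 4 = 3; sign now +1
(635/13) = (11/13)   [reduce mod 13]
reciprocity: (11/13) = +1·(13/11) since 11 mod 4 = 3, 13 mod 4 = 1; sign now +1
(13/11) = (2/11)   [reduce mod 11]
2 = 2^1·1; (2/11) = -1 since 11 mod 8 = 3, so (2/11) = (-1)^1·(1/11); sign now -1
(1/11) = 1; final value = sign = -1

-1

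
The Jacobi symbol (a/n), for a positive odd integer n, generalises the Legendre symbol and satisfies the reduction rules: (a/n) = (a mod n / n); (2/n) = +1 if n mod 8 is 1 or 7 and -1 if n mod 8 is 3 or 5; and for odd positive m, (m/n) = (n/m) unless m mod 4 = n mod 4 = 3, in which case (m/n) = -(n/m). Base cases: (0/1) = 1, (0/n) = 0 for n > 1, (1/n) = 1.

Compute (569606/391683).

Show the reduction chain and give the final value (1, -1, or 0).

1

(569606/391683) = (177923/391683)   [reduce mod 391683]
reciprocity: (177923/391683) = -1·(391683/177923) since 177923 mod 4 = 3, 391683 mod 4 = 3; sign now -1
(391683/177923) = (35837/177923)   [reduce mod 177923]
reciprocity: (35837/177923) = +1·(177923/35837) since 35837 mod 4 = 1, 177923 mod 4 = 3; sign now -1
(177923/35837) = (34575/35837)   [reduce mod 35837]
reciprocity: (34575/35837) = +1·(35837/34575) since 34575 mod 4 = 3, 35837 mod 4 = 1; sign now -1
(35837/34575) = (1262/34575)   [reduce mod 34575]
1262 = 2^1·631; (2/34575) = +1 since 34575 mod 8 = 7, so (1262/34575) = (+1)^1·(631/34575); sign now -1
reciprocity: (631/34575) = -1·(34575/631) since 631 mod 4 = 3, 34575 mod 4 = 3; sign now +1
(34575/631) = (501/631)   [reduce mod 631]
reciprocity: (501/631) = +1·(631/501) since 501 mod 4 = 1, 631 mod 4 = 3; sign now +1
(631/501) = (130/501)   [reduce mod 501]
130 = 2^1·65; (2/501) = -1 since 501 mod 8 = 5, so (130/501) = (-1)^1·(65/501); sign now -1
reciprocity: (65/501) = +1·(501/65) since 65 mod 4 = 1, 501 mod 4 = 1; sign now -1
(501/65) = (46/65)   [reduce mod 65]
46 = 2^1·23; (2/65) = +1 since 65 mod 8 = 1, so (46/65) = (+1)^1·(23/65); sign now -1
reciprocity: (23/65) = +1·(65/23) since 23 mod 4 = 3, 65 mod 4 = 1; sign now -1
(65/23) = (19/23)   [reduce mod 23]
reciprocity: (19/23) = -1·(23/19) since 19 mod 4 = 3, 23 mod 4 = 3; sign now +1
(23/19) = (4/19)   [reduce mod 19]
4 = 2^2·1; (2/19) = -1 since 19 mod 8 = 3, so (4/19) = (-1)^2·(1/19); sign now +1
(1/19) = 1; final value = sign = +1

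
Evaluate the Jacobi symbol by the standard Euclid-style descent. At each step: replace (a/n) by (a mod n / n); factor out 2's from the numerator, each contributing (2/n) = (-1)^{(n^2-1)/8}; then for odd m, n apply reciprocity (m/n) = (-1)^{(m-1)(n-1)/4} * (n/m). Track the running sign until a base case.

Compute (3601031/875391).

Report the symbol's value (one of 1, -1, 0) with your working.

(3601031/875391): 3601031 mod 875391 = 99467, so (3601031/875391) = (99467/875391)
flip (99467/875391) -> (875391/99467): both odd, 99467 mod 4 = 3, 875391 mod 4 = 3, so the flip contributes -1; sign now -1
(875391/99467): 875391 mod 99467 = 79655, so (875391/99467) = (79655/99467)
flip (79655/99467) -> (99467/79655): both odd, 79655 mod 4 = 3, 99467 mod 4 = 3, so the flip contributes -1; sign now +1
(99467/79655): 99467 mod 79655 = 19812, so (99467/79655) = (19812/79655)
factor out 2^2: 19812 = 2^2·4953; with 79655 mod 8 = 7, (2/79655) = +1; sign now +1; continue with (4953/79655)
flip (4953/79655) -> (79655/4953): both odd, 4953 mod 4 = 1, 79655 mod 4 = 3, so the flip contributes +1; sign now +1
(79655/4953): 79655 mod 4953 = 407, so (79655/4953) = (407/4953)
flip (407/4953) -> (4953/407): both odd, 407 mod 4 = 3, 4953 mod 4 = 1, so the flip contributes +1; sign now +1
(4953/407): 4953 mod 407 = 69, so (4953/407) = (69/407)
flip (69/407) -> (407/69): both odd, 69 mod 4 = 1, 407 mod 4 = 3, so the flip contributes +1; sign now +1
(407/69): 407 mod 69 = 62, so (407/69) = (62/69)
factor out 2^1: 62 = 2^1·31; with 69 mod 8 = 5, (2/69) = -1; sign now -1; continue with (31/69)
flip (31/69) -> (69/31): both odd, 31 mod 4 = 3, 69 mod 4 = 1, so the flip contributes +1; sign now -1
(69/31): 69 mod 31 = 7, so (69/31) = (7/31)
flip (7/31) -> (31/7): both odd, 7 mod 4 = 3, 31 mod 4 = 3, so the flip contributes -1; sign now +1
(31/7): 31 mod 7 = 3, so (31/7) = (3/7)
flip (3/7) -> (7/3): both odd, 3 mod 4 = 3, 7 mod 4 = 3, so the flip contributes -1; sign now -1
(7/3): 7 mod 3 = 1, so (7/3) = (1/3)
reached (1/3) = 1, so the symbol is -1

-1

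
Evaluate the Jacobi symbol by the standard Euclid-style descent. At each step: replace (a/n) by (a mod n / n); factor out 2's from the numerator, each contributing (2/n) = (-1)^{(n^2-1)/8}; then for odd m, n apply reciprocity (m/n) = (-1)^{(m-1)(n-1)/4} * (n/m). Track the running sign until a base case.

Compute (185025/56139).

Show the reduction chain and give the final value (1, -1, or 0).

(185025/56139): 185025 mod 56139 = 16608, so (185025/56139) = (16608/56139)
factor out 2^5: 16608 = 2^5·519; with 56139 mod 8 = 3, (2/56139) = -1; sign now -1; continue with (519/56139)
flip (519/56139) -> (56139/519): both odd, 519 mod 4 = 3, 56139 mod 4 = 3, so the flip contributes -1; sign now +1
(56139/519): 56139 mod 519 = 87, so (56139/519) = (87/519)
flip (87/519) -> (519/87): both odd, 87 mod 4 = 3, 519 mod 4 = 3, so the flip contributes -1; sign now -1
(519/87): 519 mod 87 = 84, so (519/87) = (84/87)
factor out 2^2: 84 = 2^2·21; with 87 mod 8 = 7, (2/87) = +1; sign now -1; continue with (21/87)
flip (21/87) -> (87/21): both odd, 21 mod 4 = 1, 87 mod 4 = 3, so the flip contributes +1; sign now -1
(87/21): 87 mod 21 = 3, so (87/21) = (3/21)
flip (3/21) -> (21/3): both odd, 3 mod 4 = 3, 21 mod 4 = 1, so the flip contributes +1; sign now -1
(21/3): 21 mod 3 = 0, so (21/3) = (0/3)
reached (0/3); gcd(a, n) > 1, so (0/3) = 0 and the symbol is 0

0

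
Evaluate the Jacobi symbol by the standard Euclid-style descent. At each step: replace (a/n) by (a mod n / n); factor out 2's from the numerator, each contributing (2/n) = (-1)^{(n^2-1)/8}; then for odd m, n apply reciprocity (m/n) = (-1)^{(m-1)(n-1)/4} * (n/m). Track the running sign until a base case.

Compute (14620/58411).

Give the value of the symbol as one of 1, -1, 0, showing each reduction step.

14620 = 2^2·3655; (2/58411) = -1 since 58411 mod 8 = 3, so (14620/58411) = (-1)^2·(3655/58411); sign now +1
reciprocity: (3655/58411) = -1·(58411/3655) since 3655 mod 4 = 3, 58411 mod 4 = 3; sign now -1
(58411/3655) = (3586/3655)   [reduce mod 3655]
3586 = 2^1·1793; (2/3655) = +1 since 3655 mod 8 = 7, so (3586/3655) = (+1)^1·(1793/3655); sign now -1
reciprocity: (1793/3655) = +1·(3655/1793) since 1793 mod 4 = 1, 3655 mod 4 = 3; sign now -1
(3655/1793) = (69/1793)   [reduce mod 1793]
reciprocity: (69/1793) = +1·(1793/69) since 69 mod 4 = 1, 1793 mod 4 = 1; sign now -1
(1793/69) = (68/69)   [reduce mod 69]
68 = 2^2·17; (2/69) = -1 since 69 mod 8 = 5, so (68/69) = (-1)^2·(17/69); sign now -1
reciprocity: (17/69) = +1·(69/17) since 17 mod 4 = 1, 69 mod 4 = 1; sign now -1
(69/17) = (1/17)   [reduce mod 17]
(1/17) = 1; final value = sign = -1

-1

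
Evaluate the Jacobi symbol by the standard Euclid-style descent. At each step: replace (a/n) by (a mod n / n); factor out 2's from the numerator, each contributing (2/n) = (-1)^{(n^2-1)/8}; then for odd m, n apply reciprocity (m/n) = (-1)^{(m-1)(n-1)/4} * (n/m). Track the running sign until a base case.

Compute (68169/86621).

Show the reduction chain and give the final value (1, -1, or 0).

reciprocity: (68169/86621) = +1·(86621/68169) since 68169 mod 4 = 1, 86621 mod 4 = 1; sign now +1
(86621/68169) = (18452/68169)   [reduce mod 68169]
18452 = 2^2·4613; (2/68169) = +1 since 68169 mod 8 = 1, so (18452/68169) = (+1)^2·(4613/68169); sign now +1
reciprocity: (4613/68169) = +1·(68169/4613) since 4613 mod 4 = 1, 68169 mod 4 = 1; sign now +1
(68169/4613) = (3587/4613)   [reduce mod 4613]
reciprocity: (3587/4613) = +1·(4613/3587) since 3587 mod 4 = 3, 4613 mod 4 = 1; sign now +1
(4613/3587) = (1026/3587)   [reduce mod 3587]
1026 = 2^1·513; (2/3587) = -1 since 3587 mod 8 = 3, so (1026/3587) = (-1)^1·(513/3587); sign now -1
reciprocity: (513/3587) = +1·(3587/513) since 513 mod 4 = 1, 3587 mod 4 = 3; sign now -1
(3587/513) = (509/513)   [reduce mod 513]
reciprocity: (509/513) = +1·(513/509) since 509 mod 4 = 1, 513 mod 4 = 1; sign now -1
(513/509) = (4/509)   [reduce mod 509]
4 = 2^2·1; (2/509) = -1 since 509 mod 8 = 5, so (4/509) = (-1)^2·(1/509); sign now -1
(1/509) = 1; final value = sign = -1

-1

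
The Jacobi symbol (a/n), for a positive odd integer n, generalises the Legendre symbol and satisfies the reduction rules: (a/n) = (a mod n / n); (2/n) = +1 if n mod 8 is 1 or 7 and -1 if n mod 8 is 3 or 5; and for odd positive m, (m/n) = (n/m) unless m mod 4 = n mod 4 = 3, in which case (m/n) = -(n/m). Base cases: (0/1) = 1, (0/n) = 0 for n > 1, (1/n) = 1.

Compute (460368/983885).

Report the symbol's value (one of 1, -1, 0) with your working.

factor out 2^4: 460368 = 2^4·28773; with 983885 mod 8 = 5, (2/983885) = -1; sign now +1; continue with (28773/983885)
flip (28773/983885) -> (983885/28773): both odd, 28773 mod 4 = 1, 983885 mod 4 = 1, so the flip contributes +1; sign now +1
(983885/28773): 983885 mod 28773 = 5603, so (983885/28773) = (5603/28773)
flip (5603/28773) -> (28773/5603): both odd, 5603 mod 4 = 3, 28773 mod 4 = 1, so the flip contributes +1; sign now +1
(28773/5603): 28773 mod 5603 = 758, so (28773/5603) = (758/5603)
factor out 2^1: 758 = 2^1·379; with 5603 mod 8 = 3, (2/5603) = -1; sign now -1; continue with (379/5603)
flip (379/5603) -> (5603/379): both odd, 379 mod 4 = 3, 5603 mod 4 = 3, so the flip contributes -1; sign now +1
(5603/379): 5603 mod 379 = 297, so (5603/379) = (297/379)
flip (297/379) -> (379/297): both odd, 297 mod 4 = 1, 379 mod 4 = 3, so the flip contributes +1; sign now +1
(379/297): 379 mod 297 = 82, so (379/297) = (82/297)
factor out 2^1: 82 = 2^1·41; with 297 mod 8 = 1, (2/297) = +1; sign now +1; continue with (41/297)
flip (41/297) -> (297/41): both odd, 41 mod 4 = 1, 297 mod 4 = 1, so the flip contributes +1; sign now +1
(297/41): 297 mod 41 = 10, so (297/41) = (10/41)
factor out 2^1: 10 = 2^1·5; with 41 mod 8 = 1, (2/41) = +1; sign now +1; continue with (5/41)
flip (5/41) -> (41/5): both odd, 5 mod 4 = 1, 41 mod 4 = 1, so the flip contributes +1; sign now +1
(41/5): 41 mod 5 = 1, so (41/5) = (1/5)
reached (1/5) = 1, so the symbol is +1

1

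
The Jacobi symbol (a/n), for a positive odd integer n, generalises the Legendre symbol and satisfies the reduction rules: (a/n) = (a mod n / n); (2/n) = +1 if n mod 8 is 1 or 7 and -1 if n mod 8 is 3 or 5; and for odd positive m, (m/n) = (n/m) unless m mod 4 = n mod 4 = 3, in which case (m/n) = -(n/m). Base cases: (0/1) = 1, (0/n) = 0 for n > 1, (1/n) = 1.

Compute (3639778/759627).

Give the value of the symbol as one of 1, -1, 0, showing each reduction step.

-1

(3639778/759627) = (601270/759627)   [reduce mod 759627]
601270 = 2^1·300635; (2/759627) = -1 since 759627 mod 8 = 3, so (601270/759627) = (-1)^1·(300635/759627); sign now -1
reciprocity: (300635/759627) = -1·(759627/300635) since 300635 mod 4 = 3, 759627 mod 4 = 3; sign now +1
(759627/300635) = (158357/300635)   [reduce mod 300635]
reciprocity: (158357/300635) = +1·(300635/158357) since 158357 mod 4 = 1, 300635 mod 4 = 3; sign now +1
(300635/158357) = (142278/158357)   [reduce mod 158357]
142278 = 2^1·71139; (2/158357) = -1 since 158357 mod 8 = 5, so (142278/158357) = (-1)^1·(71139/158357); sign now -1
reciprocity: (71139/158357) = +1·(158357/71139) since 71139 mod 4 = 3, 158357 mod 4 = 1; sign now -1
(158357/71139) = (16079/71139)   [reduce mod 71139]
reciprocity: (16079/71139) = -1·(71139/16079) since 16079 mod 4 = 3, 71139 mod 4 = 3; sign now +1
(71139/16079) = (6823/16079)   [reduce mod 16079]
reciprocity: (6823/16079) = -1·(16079/6823) since 6823 mod 4 = 3, 16079 mod 4 = 3; sign now -1
(16079/6823) = (2433/6823)   [reduce mod 6823]
reciprocity: (2433/6823) = +1·(6823/2433) since 2433 mod 4 = 1, 6823 mod 4 = 3; sign now -1
(6823/2433) = (1957/2433)   [reduce mod 2433]
reciprocity: (1957/2433) = +1·(2433/1957) since 1957 mod 4 = 1, 2433 mod 4 = 1; sign now -1
(2433/1957) = (476/1957)   [reduce mod 1957]
476 = 2^2·119; (2/1957) = -1 since 1957 mod 8 = 5, so (476/1957) = (-1)^2·(119/1957); sign now -1
reciprocity: (119/1957) = +1·(1957/119) since 119 mod 4 = 3, 1957 mod 4 = 1; sign now -1
(1957/119) = (53/119)   [reduce mod 119]
reciprocity: (53/119) = +1·(119/53) since 53 mod 4 = 1, 119 mod 4 = 3; sign now -1
(119/53) = (13/53)   [reduce mod 53]
reciprocity: (13/53) = +1·(53/13) since 13 mod 4 = 1, 53 mod 4 = 1; sign now -1
(53/13) = (1/13)   [reduce mod 13]
(1/13) = 1; final value = sign = -1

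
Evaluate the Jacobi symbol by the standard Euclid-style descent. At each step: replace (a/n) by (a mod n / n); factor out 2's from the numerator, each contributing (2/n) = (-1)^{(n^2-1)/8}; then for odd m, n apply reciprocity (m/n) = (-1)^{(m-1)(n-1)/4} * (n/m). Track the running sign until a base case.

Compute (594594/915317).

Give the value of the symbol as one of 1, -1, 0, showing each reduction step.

0

factor out 2^1: 594594 = 2^1·297297; with 915317 mod 8 = 5, (2/915317) = -1; sign now -1; continue with (297297/915317)
flip (297297/915317) -> (915317/297297): both odd, 297297 mod 4 = 1, 915317 mod 4 = 1, so the flip contributes +1; sign now -1
(915317/297297): 915317 mod 297297 = 23426, so (915317/297297) = (23426/297297)
factor out 2^1: 23426 = 2^1·11713; with 297297 mod 8 = 1, (2/297297) = +1; sign now -1; continue with (11713/297297)
flip (11713/297297) -> (297297/11713): both odd, 11713 mod 4 = 1, 297297 mod 4 = 1, so the flip contributes +1; sign now -1
(297297/11713): 297297 mod 11713 = 4472, so (297297/11713) = (4472/11713)
factor out 2^3: 4472 = 2^3·559; with 11713 mod 8 = 1, (2/11713) = +1; sign now -1; continue with (559/11713)
flip (559/11713) -> (11713/559): both odd, 559 mod 4 = 3, 11713 mod 4 = 1, so the flip contributes +1; sign now -1
(11713/559): 11713 mod 559 = 533, so (11713/559) = (533/559)
flip (533/559) -> (559/533): both odd, 533 mod 4 = 1, 559 mod 4 = 3, so the flip contributes +1; sign now -1
(559/533): 559 mod 533 = 26, so (559/533) = (26/533)
factor out 2^1: 26 = 2^1·13; with 533 mod 8 = 5, (2/533) = -1; sign now +1; continue with (13/533)
flip (13/533) -> (533/13): both odd, 13 mod 4 = 1, 533 mod 4 = 1, so the flip contributes +1; sign now +1
(533/13): 533 mod 13 = 0, so (533/13) = (0/13)
reached (0/13); gcd(a, n) > 1, so (0/13) = 0 and the symbol is 0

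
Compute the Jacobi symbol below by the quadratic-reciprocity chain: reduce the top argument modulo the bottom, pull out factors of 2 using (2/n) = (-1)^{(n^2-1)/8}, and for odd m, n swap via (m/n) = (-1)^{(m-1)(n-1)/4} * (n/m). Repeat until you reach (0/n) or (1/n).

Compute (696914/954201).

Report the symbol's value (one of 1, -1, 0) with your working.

factor out 2^1: 696914 = 2^1·348457; with 954201 mod 8 = 1, (2/954201) = +1; sign now +1; continue with (348457/954201)
flip (348457/954201) -> (954201/348457): both odd, 348457 mod 4 = 1, 954201 mod 4 = 1, so the flip contributes +1; sign now +1
(954201/348457): 954201 mod 348457 = 257287, so (954201/348457) = (257287/348457)
flip (257287/348457) -> (348457/257287): both odd, 257287 mod 4 = 3, 348457 mod 4 = 1, so the flip contributes +1; sign now +1
(348457/257287): 348457 mod 257287 = 91170, so (348457/257287) = (91170/257287)
factor out 2^1: 91170 = 2^1·45585; with 257287 mod 8 = 7, (2/257287) = +1; sign now +1; continue with (45585/257287)
flip (45585/257287) -> (257287/45585): both odd, 45585 mod 4 = 1, 257287 mod 4 = 3, so the flip contributes +1; sign now +1
(257287/45585): 257287 mod 45585 = 29362, so (257287/45585) = (29362/45585)
factor out 2^1: 29362 = 2^1·14681; with 45585 mod 8 = 1, (2/45585) = +1; sign now +1; continue with (14681/45585)
flip (14681/45585) -> (45585/14681): both odd, 14681 mod 4 = 1, 45585 mod 4 = 1, so the flip contributes +1; sign now +1
(45585/14681): 45585 mod 14681 = 1542, so (45585/14681) = (1542/14681)
factor out 2^1: 1542 = 2^1·771; with 14681 mod 8 = 1, (2/14681) = +1; sign now +1; continue with (771/14681)
flip (771/14681) -> (14681/771): both odd, 771 mod 4 = 3, 14681 mod 4 = 1, so the flip contributes +1; sign now +1
(14681/771): 14681 mod 771 = 32, so (14681/771) = (32/771)
factor out 2^5: 32 = 2^5·1; with 771 mod 8 = 3, (2/771) = -1; sign now -1; continue with (1/771)
reached (1/771) = 1, so the symbol is -1

-1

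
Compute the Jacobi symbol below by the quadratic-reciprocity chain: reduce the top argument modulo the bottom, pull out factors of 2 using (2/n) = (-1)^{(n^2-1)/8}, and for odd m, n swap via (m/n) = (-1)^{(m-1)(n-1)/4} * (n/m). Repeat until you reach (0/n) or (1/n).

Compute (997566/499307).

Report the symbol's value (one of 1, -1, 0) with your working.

(997566/499307): 997566 mod 499307 = 498259, so (997566/499307) = (498259/499307)
flip (498259/499307) -> (499307/498259): both odd, 498259 mod 4 = 3, 499307 mod 4 = 3, so the flip contributes -1; sign now -1
(499307/498259): 499307 mod 498259 = 1048, so (499307/498259) = (1048/498259)
factor out 2^3: 1048 = 2^3·131; with 498259 mod 8 = 3, (2/498259) = -1; sign now +1; continue with (131/498259)
flip (131/498259) -> (498259/131): both odd, 131 mod 4 = 3, 498259 mod 4 = 3, so the flip contributes -1; sign now -1
(498259/131): 498259 mod 131 = 66, so (498259/131) = (66/131)
factor out 2^1: 66 = 2^1·33; with 131 mod 8 = 3, (2/131) = -1; sign now +1; continue with (33/131)
flip (33/131) -> (131/33): both odd, 33 mod 4 = 1, 131 mod 4 = 3, so the flip contributes +1; sign now +1
(131/33): 131 mod 33 = 32, so (131/33) = (32/33)
factor out 2^5: 32 = 2^5·1; with 33 mod 8 = 1, (2/33) = +1; sign now +1; continue with (1/33)
reached (1/33) = 1, so the symbol is +1

1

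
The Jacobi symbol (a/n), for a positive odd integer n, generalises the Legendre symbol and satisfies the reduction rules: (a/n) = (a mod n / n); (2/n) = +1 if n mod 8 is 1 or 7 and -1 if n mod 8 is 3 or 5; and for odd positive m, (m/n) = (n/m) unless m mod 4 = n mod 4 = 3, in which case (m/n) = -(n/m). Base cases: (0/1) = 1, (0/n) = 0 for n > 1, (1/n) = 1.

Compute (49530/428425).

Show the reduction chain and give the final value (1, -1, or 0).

factor out 2^1: 49530 = 2^1·24765; with 428425 mod 8 = 1, (2/428425) = +1; sign now +1; continue with (24765/428425)
flip (24765/428425) -> (428425/24765): both odd, 24765 mod 4 = 1, 428425 mod 4 = 1, so the flip contributes +1; sign now +1
(428425/24765): 428425 mod 24765 = 7420, so (428425/24765) = (7420/24765)
factor out 2^2: 7420 = 2^2·1855; with 24765 mod 8 = 5, (2/24765) = -1; sign now +1; continue with (1855/24765)
flip (1855/24765) -> (24765/1855): both odd, 1855 mod 4 = 3, 24765 mod 4 = 1, so the flip contributes +1; sign now +1
(24765/1855): 24765 mod 1855 = 650, so (24765/1855) = (650/1855)
factor out 2^1: 650 = 2^1·325; with 1855 mod 8 = 7, (2/1855) = +1; sign now +1; continue with (325/1855)
flip (325/1855) -> (1855/325): both odd, 325 mod 4 = 1, 1855 mod 4 = 3, so the flip contributes +1; sign now +1
(1855/325): 1855 mod 325 = 230, so (1855/325) = (230/325)
factor out 2^1: 230 = 2^1·115; with 325 mod 8 = 5, (2/325) = -1; sign now -1; continue with (115/325)
flip (115/325) -> (325/115): both odd, 115 mod 4 = 3, 325 mod 4 = 1, so the flip contributes +1; sign now -1
(325/115): 325 mod 115 = 95, so (325/115) = (95/115)
flip (95/115) -> (115/95): both odd, 95 mod 4 = 3, 115 mod 4 = 3, so the flip contributes -1; sign now +1
(115/95): 115 mod 95 = 20, so (115/95) = (20/95)
factor out 2^2: 20 = 2^2·5; with 95 mod 8 = 7, (2/95) = +1; sign now +1; continue with (5/95)
flip (5/95) -> (95/5): both odd, 5 mod 4 = 1, 95 mod 4 = 3, so the flip contributes +1; sign now +1
(95/5): 95 mod 5 = 0, so (95/5) = (0/5)
reached (0/5); gcd(a, n) > 1, so (0/5) = 0 and the symbol is 0

0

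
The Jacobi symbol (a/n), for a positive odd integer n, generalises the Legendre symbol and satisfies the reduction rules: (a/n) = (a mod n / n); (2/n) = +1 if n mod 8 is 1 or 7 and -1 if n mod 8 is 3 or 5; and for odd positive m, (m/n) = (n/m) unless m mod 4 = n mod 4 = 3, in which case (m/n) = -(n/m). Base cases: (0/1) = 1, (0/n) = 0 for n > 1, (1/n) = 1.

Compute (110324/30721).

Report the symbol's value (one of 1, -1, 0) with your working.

1

(110324/30721) = (18161/30721)   [reduce mod 30721]
reciprocity: (18161/30721) = +1·(30721/18161) since 18161 mod 4 = 1, 30721 mod 4 = 1; sign now +1
(30721/18161) = (12560/18161)   [reduce mod 18161]
12560 = 2^4·785; (2/18161) = +1 since 18161 mod 8 = 1, so (12560/18161) = (+1)^4·(785/18161); sign now +1
reciprocity: (785/18161) = +1·(18161/785) since 785 mod 4 = 1, 18161 mod 4 = 1; sign now +1
(18161/785) = (106/785)   [reduce mod 785]
106 = 2^1·53; (2/785) = +1 since 785 mod 8 = 1, so (106/785) = (+1)^1·(53/785); sign now +1
reciprocity: (53/785) = +1·(785/53) since 53 mod 4 = 1, 785 mod 4 = 1; sign now +1
(785/53) = (43/53)   [reduce mod 53]
reciprocity: (43/53) = +1·(53/43) since 43 mod 4 = 3, 53 mod 4 = 1; sign now +1
(53/43) = (10/43)   [reduce mod 43]
10 = 2^1·5; (2/43) = -1 since 43 mod 8 = 3, so (10/43) = (-1)^1·(5/43); sign now -1
reciprocity: (5/43) = +1·(43/5) since 5 mod 4 = 1, 43 mod 4 = 3; sign now -1
(43/5) = (3/5)   [reduce mod 5]
reciprocity: (3/5) = +1·(5/3) since 3 mod 4 = 3, 5 mod 4 = 1; sign now -1
(5/3) = (2/3)   [reduce mod 3]
2 = 2^1·1; (2/3) = -1 since 3 mod 8 = 3, so (2/3) = (-1)^1·(1/3); sign now +1
(1/3) = 1; final value = sign = +1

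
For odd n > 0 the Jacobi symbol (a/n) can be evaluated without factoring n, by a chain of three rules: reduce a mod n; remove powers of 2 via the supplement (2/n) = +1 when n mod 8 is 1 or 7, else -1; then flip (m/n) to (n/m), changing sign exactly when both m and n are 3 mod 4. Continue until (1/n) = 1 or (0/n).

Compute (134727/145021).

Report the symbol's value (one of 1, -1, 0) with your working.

reciprocity: (134727/145021) = +1·(145021/134727) since 134727 mod 4 = 3, 145021 mod 4 = 1; sign now +1
(145021/134727) = (10294/134727)   [reduce mod 134727]
10294 = 2^1·5147; (2/134727) = +1 since 134727 mod 8 = 7, so (10294/134727) = (+1)^1·(5147/134727); sign now +1
reciprocity: (5147/134727) = -1·(134727/5147) since 5147 mod 4 = 3, 134727 mod 4 = 3; sign now -1
(134727/5147) = (905/5147)   [reduce mod 5147]
reciprocity: (905/5147) = +1·(5147/905) since 905 mod 4 = 1, 5147 mod 4 = 3; sign now -1
(5147/905) = (622/905)   [reduce mod 905]
622 = 2^1·311; (2/905) = +1 since 905 mod 8 = 1, so (622/905) = (+1)^1·(311/905); sign now -1
reciprocity: (311/905) = +1·(905/311) since 311 mod 4 = 3, 905 mod 4 = 1; sign now -1
(905/311) = (283/311)   [reduce mod 311]
reciprocity: (283/311) = -1·(311/283) since 283 mod 4 = 3, 311 mod 4 = 3; sign now +1
(311/283) = (28/283)   [reduce mod 283]
28 = 2^2·7; (2/283) = -1 since 283 mod 8 = 3, so (28/283) = (-1)^2·(7/283); sign now +1
reciprocity: (7/283) = -1·(283/7) since 7 mod 4 = 3, 283 mod 4 = 3; sign now -1
(283/7) = (3/7)   [reduce mod 7]
reciprocity: (3/7) = -1·(7/3) since 3 mod 4 = 3, 7 mod 4 = 3; sign now +1
(7/3) = (1/3)   [reduce mod 3]
(1/3) = 1; final value = sign = +1

1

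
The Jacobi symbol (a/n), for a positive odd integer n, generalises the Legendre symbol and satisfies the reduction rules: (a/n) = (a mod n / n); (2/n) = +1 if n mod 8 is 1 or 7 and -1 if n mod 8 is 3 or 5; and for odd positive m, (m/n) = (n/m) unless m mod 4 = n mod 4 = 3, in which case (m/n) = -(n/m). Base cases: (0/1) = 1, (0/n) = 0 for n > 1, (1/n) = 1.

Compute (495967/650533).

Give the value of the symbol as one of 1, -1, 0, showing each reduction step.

-1

reciprocity: (495967/650533) = +1·(650533/495967) since 495967 mod 4 = 3, 650533 mod 4 = 1; sign now +1
(650533/495967) = (154566/495967)   [reduce mod 495967]
154566 = 2^1·77283; (2/495967) = +1 since 495967 mod 8 = 7, so (154566/495967) = (+1)^1·(77283/495967); sign now +1
reciprocity: (77283/495967) = -1·(495967/77283) since 77283 mod 4 = 3, 495967 mod 4 = 3; sign now -1
(495967/77283) = (32269/77283)   [reduce mod 77283]
reciprocity: (32269/77283) = +1·(77283/32269) since 32269 mod 4 = 1, 77283 mod 4 = 3; sign now -1
(77283/32269) = (12745/32269)   [reduce mod 32269]
reciprocity: (12745/32269) = +1·(32269/12745) since 12745 mod 4 = 1, 32269 mod 4 = 1; sign now -1
(32269/12745) = (6779/12745)   [reduce mod 12745]
reciprocity: (6779/12745) = +1·(12745/6779) since 6779 mod 4 = 3, 12745 mod 4 = 1; sign now -1
(12745/6779) = (5966/6779)   [reduce mod 6779]
5966 = 2^1·2983; (2/6779) = -1 since 6779 mod 8 = 3, so (5966/6779) = (-1)^1·(2983/6779); sign now +1
reciprocity: (2983/6779) = -1·(6779/2983) since 2983 mod 4 = 3, 6779 mod 4 = 3; sign now -1
(6779/2983) = (813/2983)   [reduce mod 2983]
reciprocity: (813/2983) = +1·(2983/813) since 813 mod 4 = 1, 2983 mod 4 = 3; sign now -1
(2983/813) = (544/813)   [reduce mod 813]
544 = 2^5·17; (2/813) = -1 since 813 mod 8 = 5, so (544/813) = (-1)^5·(17/813); sign now +1
reciprocity: (17/813) = +1·(813/17) since 17 mod 4 = 1, 813 mod 4 = 1; sign now +1
(813/17) = (14/17)   [reduce mod 17]
14 = 2^1·7; (2/17) = +1 since 17 mod 8 = 1, so (14/17) = (+1)^1·(7/17); sign now +1
reciprocity: (7/17) = +1·(17/7) since 7 mod 4 = 3, 17 mod 4 = 1; sign now +1
(17/7) = (3/7)   [reduce mod 7]
reciprocity: (3/7) = -1·(7/3) since 3 mod 4 = 3, 7 mod 4 = 3; sign now -1
(7/3) = (1/3)   [reduce mod 3]
(1/3) = 1; final value = sign = -1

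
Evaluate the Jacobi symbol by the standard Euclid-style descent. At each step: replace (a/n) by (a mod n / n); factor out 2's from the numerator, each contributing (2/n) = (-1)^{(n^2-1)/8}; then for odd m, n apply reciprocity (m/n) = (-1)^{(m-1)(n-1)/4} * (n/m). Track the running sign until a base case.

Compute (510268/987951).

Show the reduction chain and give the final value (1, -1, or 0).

510268 = 2^2·127567; (2/987951) = +1 since 987951 mod 8 = 7, so (510268/987951) = (+1)^2·(127567/987951); sign now +1
reciprocity: (127567/987951) = -1·(987951/127567) since 127567 mod 4 = 3, 987951 mod 4 = 3; sign now -1
(987951/127567) = (94982/127567)   [reduce mod 127567]
94982 = 2^1·47491; (2/127567) = +1 since 127567 mod 8 = 7, so (94982/127567) = (+1)^1·(47491/127567); sign now -1
reciprocity: (47491/127567) = -1·(127567/47491) since 47491 mod 4 = 3, 127567 mod 4 = 3; sign now +1
(127567/47491) = (32585/47491)   [reduce mod 47491]
reciprocity: (32585/47491) = +1·(47491/32585) since 32585 mod 4 = 1, 47491 mod 4 = 3; sign now +1
(47491/32585) = (14906/32585)   [reduce mod 32585]
14906 = 2^1·7453; (2/32585) = +1 since 32585 mod 8 = 1, so (14906/32585) = (+1)^1·(7453/32585); sign now +1
reciprocity: (7453/32585) = +1·(32585/7453) since 7453 mod 4 = 1, 32585 mod 4 = 1; sign now +1
(32585/7453) = (2773/7453)   [reduce mod 7453]
reciprocity: (2773/7453) = +1·(7453/2773) since 2773 mod 4 = 1, 7453 mod 4 = 1; sign now +1
(7453/2773) = (1907/2773)   [reduce mod 2773]
reciprocity: (1907/2773) = +1·(2773/1907) since 1907 mod 4 = 3, 2773 mod 4 = 1; sign now +1
(2773/1907) = (866/1907)   [reduce mod 1907]
866 = 2^1·433; (2/1907) = -1 since 1907 mod 8 = 3, so (866/1907) = (-1)^1·(433/1907); sign now -1
reciprocity: (433/1907) = +1·(1907/433) since 433 mod 4 = 1, 1907 mod 4 = 3; sign now -1
(1907/433) = (175/433)   [reduce mod 433]
reciprocity: (175/433) = +1·(433/175) since 175 mod 4 = 3, 433 mod 4 = 1; sign now -1
(433/175) = (83/175)   [reduce mod 175]
reciprocity: (83/175) = -1·(175/83) since 83 mod 4 = 3, 175 mod 4 = 3; sign now +1
(175/83) = (9/83)   [reduce mod 83]
reciprocity: (9/83) = +1·(83/9) since 9 mod 4 = 1, 83 mod 4 = 3; sign now +1
(83/9) = (2/9)   [reduce mod 9]
2 = 2^1·1; (2/9) = +1 since 9 mod 8 = 1, so (2/9) = (+1)^1·(1/9); sign now +1
(1/9) = 1; final value = sign = +1

1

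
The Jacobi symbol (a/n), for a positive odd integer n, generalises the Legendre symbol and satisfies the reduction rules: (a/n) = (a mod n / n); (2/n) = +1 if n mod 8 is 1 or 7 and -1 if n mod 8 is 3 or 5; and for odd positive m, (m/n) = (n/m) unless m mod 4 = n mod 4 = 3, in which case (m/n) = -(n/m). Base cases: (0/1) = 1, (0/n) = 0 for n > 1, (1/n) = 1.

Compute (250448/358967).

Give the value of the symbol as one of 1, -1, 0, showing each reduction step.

factor out 2^4: 250448 = 2^4·15653; with 358967 mod 8 = 7, (2/358967) = +1; sign now +1; continue with (15653/358967)
flip (15653/358967) -> (358967/15653): both odd, 15653 mod 4 = 1, 358967 mod 4 = 3, so the flip contributes +1; sign now +1
(358967/15653): 358967 mod 15653 = 14601, so (358967/15653) = (14601/15653)
flip (14601/15653) -> (15653/14601): both odd, 14601 mod 4 = 1, 15653 mod 4 = 1, so the flip contributes +1; sign now +1
(15653/14601): 15653 mod 14601 = 1052, so (15653/14601) = (1052/14601)
factor out 2^2: 1052 = 2^2·263; with 14601 mod 8 = 1, (2/14601) = +1; sign now +1; continue with (263/14601)
flip (263/14601) -> (14601/263): both odd, 263 mod 4 = 3, 14601 mod 4 = 1, so the flip contributes +1; sign now +1
(14601/263): 14601 mod 263 = 136, so (14601/263) = (136/263)
factor out 2^3: 136 = 2^3·17; with 263 mod 8 = 7, (2/263) = +1; sign now +1; continue with (17/263)
flip (17/263) -> (263/17): both odd, 17 mod 4 = 1, 263 mod 4 = 3, so the flip contributes +1; sign now +1
(263/17): 263 mod 17 = 8, so (263/17) = (8/17)
factor out 2^3: 8 = 2^3·1; with 17 mod 8 = 1, (2/17) = +1; sign now +1; continue with (1/17)
reached (1/17) = 1, so the symbol is +1

1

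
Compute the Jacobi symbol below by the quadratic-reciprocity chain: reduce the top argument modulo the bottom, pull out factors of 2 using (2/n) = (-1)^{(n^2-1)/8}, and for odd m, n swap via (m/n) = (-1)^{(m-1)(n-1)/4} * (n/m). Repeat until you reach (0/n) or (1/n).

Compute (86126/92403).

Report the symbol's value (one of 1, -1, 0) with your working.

1

86126 = 2^1·43063; (2/92403) = -1 since 92403 mod 8 = 3, so (86126/92403) = (-1)^1·(43063/92403); sign now -1
reciprocity: (43063/92403) = -1·(92403/43063) since 43063 mod 4 = 3, 92403 mod 4 = 3; sign now +1
(92403/43063) = (6277/43063)   [reduce mod 43063]
reciprocity: (6277/43063) = +1·(43063/6277) since 6277 mod 4 = 1, 43063 mod 4 = 3; sign now +1
(43063/6277) = (5401/6277)   [reduce mod 6277]
reciprocity: (5401/6277) = +1·(6277/5401) since 5401 mod 4 = 1, 6277 mod 4 = 1; sign now +1
(6277/5401) = (876/5401)   [reduce mod 5401]
876 = 2^2·219; (2/5401) = +1 since 5401 mod 8 = 1, so (876/5401) = (+1)^2·(219/5401); sign now +1
reciprocity: (219/5401) = +1·(5401/219) since 219 mod 4 = 3, 5401 mod 4 = 1; sign now +1
(5401/219) = (145/219)   [reduce mod 219]
reciprocity: (145/219) = +1·(219/145) since 145 mod 4 = 1, 219 mod 4 = 3; sign now +1
(219/145) = (74/145)   [reduce mod 145]
74 = 2^1·37; (2/145) = +1 since 145 mod 8 = 1, so (74/145) = (+1)^1·(37/145); sign now +1
reciprocity: (37/145) = +1·(145/37) since 37 mod 4 = 1, 145 mod 4 = 1; sign now +1
(145/37) = (34/37)   [reduce mod 37]
34 = 2^1·17; (2/37) = -1 since 37 mod 8 = 5, so (34/37) = (-1)^1·(17/37); sign now -1
reciprocity: (17/37) = +1·(37/17) since 17 mod 4 = 1, 37 mod 4 = 1; sign now -1
(37/17) = (3/17)   [reduce mod 17]
reciprocity: (3/17) = +1·(17/3) since 3 mod 4 = 3, 17 mod 4 = 1; sign now -1
(17/3) = (2/3)   [reduce mod 3]
2 = 2^1·1; (2/3) = -1 since 3 mod 8 = 3, so (2/3) = (-1)^1·(1/3); sign now +1
(1/3) = 1; final value = sign = +1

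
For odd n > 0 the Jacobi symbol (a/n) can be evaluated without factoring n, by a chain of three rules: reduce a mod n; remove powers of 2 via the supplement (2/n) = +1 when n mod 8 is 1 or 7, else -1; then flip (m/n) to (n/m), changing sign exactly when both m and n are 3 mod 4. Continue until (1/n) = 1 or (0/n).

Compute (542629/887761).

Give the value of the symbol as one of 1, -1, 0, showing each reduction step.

1

flip (542629/887761) -> (887761/542629): both odd, 542629 mod 4 = 1, 887761 mod 4 = 1, so the flip contributes +1; sign now +1
(887761/542629): 887761 mod 542629 = 345132, so (887761/542629) = (345132/542629)
factor out 2^2: 345132 = 2^2·86283; with 542629 mod 8 = 5, (2/542629) = -1; sign now +1; continue with (86283/542629)
flip (86283/542629) -> (542629/86283): both odd, 86283 mod 4 = 3, 542629 mod 4 = 1, so the flip contributes +1; sign now +1
(542629/86283): 542629 mod 86283 = 24931, so (542629/86283) = (24931/86283)
flip (24931/86283) -> (86283/24931): both odd, 24931 mod 4 = 3, 86283 mod 4 = 3, so the flip contributes -1; sign now -1
(86283/24931): 86283 mod 24931 = 11490, so (86283/24931) = (11490/24931)
factor out 2^1: 11490 = 2^1·5745; with 24931 mod 8 = 3, (2/24931) = -1; sign now +1; continue with (5745/24931)
flip (5745/24931) -> (24931/5745): both odd, 5745 mod 4 = 1, 24931 mod 4 = 3, so the flip contributes +1; sign now +1
(24931/5745): 24931 mod 5745 = 1951, so (24931/5745) = (1951/5745)
flip (1951/5745) -> (5745/1951): both odd, 1951 mod 4 = 3, 5745 mod 4 = 1, so the flip contributes +1; sign now +1
(5745/1951): 5745 mod 1951 = 1843, so (5745/1951) = (1843/1951)
flip (1843/1951) -> (1951/1843): both odd, 1843 mod 4 = 3, 1951 mod 4 = 3, so the flip contributes -1; sign now -1
(1951/1843): 1951 mod 1843 = 108, so (1951/1843) = (108/1843)
factor out 2^2: 108 = 2^2·27; with 1843 mod 8 = 3, (2/1843) = -1; sign now -1; continue with (27/1843)
flip (27/1843) -> (1843/27): both odd, 27 mod 4 = 3, 1843 mod 4 = 3, so the flip contributes -1; sign now +1
(1843/27): 1843 mod 27 = 7, so (1843/27) = (7/27)
flip (7/27) -> (27/7): both odd, 7 mod 4 = 3, 27 mod 4 = 3, so the flip contributes -1; sign now -1
(27/7): 27 mod 7 = 6, so (27/7) = (6/7)
factor out 2^1: 6 = 2^1·3; with 7 mod 8 = 7, (2/7) = +1; sign now -1; continue with (3/7)
flip (3/7) -> (7/3): both odd, 3 mod 4 = 3, 7 mod 4 = 3, so the flip contributes -1; sign now +1
(7/3): 7 mod 3 = 1, so (7/3) = (1/3)
reached (1/3) = 1, so the symbol is +1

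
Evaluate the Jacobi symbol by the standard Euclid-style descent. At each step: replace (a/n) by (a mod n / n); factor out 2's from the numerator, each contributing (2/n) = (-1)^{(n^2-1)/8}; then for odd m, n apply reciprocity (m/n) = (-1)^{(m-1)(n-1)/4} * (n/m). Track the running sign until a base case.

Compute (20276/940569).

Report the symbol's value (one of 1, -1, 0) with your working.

factor out 2^2: 20276 = 2^2·5069; with 940569 mod 8 = 1, (2/940569) = +1; sign now +1; continue with (5069/940569)
flip (5069/940569) -> (940569/5069): both odd, 5069 mod 4 = 1, 940569 mod 4 = 1, so the flip contributes +1; sign now +1
(940569/5069): 940569 mod 5069 = 2804, so (940569/5069) = (2804/5069)
factor out 2^2: 2804 = 2^2·701; with 5069 mod 8 = 5, (2/5069) = -1; sign now +1; continue with (701/5069)
flip (701/5069) -> (5069/701): both odd, 701 mod 4 = 1, 5069 mod 4 = 1, so the flip contributes +1; sign now +1
(5069/701): 5069 mod 701 = 162, so (5069/701) = (162/701)
factor out 2^1: 162 = 2^1·81; with 701 mod 8 = 5, (2/701) = -1; sign now -1; continue with (81/701)
flip (81/701) -> (701/81): both odd, 81 mod 4 = 1, 701 mod 4 = 1, so the flip contributes +1; sign now -1
(701/81): 701 mod 81 = 53, so (701/81) = (53/81)
flip (53/81) -> (81/53): both odd, 53 mod 4 = 1, 81 mod 4 = 1, so the flip contributes +1; sign now -1
(81/53): 81 mod 53 = 28, so (81/53) = (28/53)
factor out 2^2: 28 = 2^2·7; with 53 mod 8 = 5, (2/53) = -1; sign now -1; continue with (7/53)
flip (7/53) -> (53/7): both odd, 7 mod 4 = 3, 53 mod 4 = 1, so the flip contributes +1; sign now -1
(53/7): 53 mod 7 = 4, so (53/7) = (4/7)
factor out 2^2: 4 = 2^2·1; with 7 mod 8 = 7, (2/7) = +1; sign now -1; continue with (1/7)
reached (1/7) = 1, so the symbol is -1

-1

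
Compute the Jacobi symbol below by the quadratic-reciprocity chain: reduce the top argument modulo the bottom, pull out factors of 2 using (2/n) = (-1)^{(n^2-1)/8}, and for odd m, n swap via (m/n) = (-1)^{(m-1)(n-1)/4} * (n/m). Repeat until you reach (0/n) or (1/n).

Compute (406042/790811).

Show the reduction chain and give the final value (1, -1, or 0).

factor out 2^1: 406042 = 2^1·203021; with 790811 mod 8 = 3, (2/790811) = -1; sign now -1; continue with (203021/790811)
flip (203021/790811) -> (790811/203021): both odd, 203021 mod 4 = 1, 790811 mod 4 = 3, so the flip contributes +1; sign now -1
(790811/203021): 790811 mod 203021 = 181748, so (790811/203021) = (181748/203021)
factor out 2^2: 181748 = 2^2·45437; with 203021 mod 8 = 5, (2/203021) = -1; sign now -1; continue with (45437/203021)
flip (45437/203021) -> (203021/45437): both odd, 45437 mod 4 = 1, 203021 mod 4 = 1, so the flip contributes +1; sign now -1
(203021/45437): 203021 mod 45437 = 21273, so (203021/45437) = (21273/45437)
flip (21273/45437) -> (45437/21273): both odd, 21273 mod 4 = 1, 45437 mod 4 = 1, so the flip contributes +1; sign now -1
(45437/21273): 45437 mod 21273 = 2891, so (45437/21273) = (2891/21273)
flip (2891/21273) -> (21273/2891): both odd, 2891 mod 4 = 3, 21273 mod 4 = 1, so the flip contributes +1; sign now -1
(21273/2891): 21273 mod 2891 = 1036, so (21273/2891) = (1036/2891)
factor out 2^2: 1036 = 2^2·259; with 2891 mod 8 = 3, (2/2891) = -1; sign now -1; continue with (259/2891)
flip (259/2891) -> (2891/259): both odd, 259 mod 4 = 3, 2891 mod 4 = 3, so the flip contributes -1; sign now +1
(2891/259): 2891 mod 259 = 42, so (2891/259) = (42/259)
factor out 2^1: 42 = 2^1·21; with 259 mod 8 = 3, (2/259) = -1; sign now -1; continue with (21/259)
flip (21/259) -> (259/21): both odd, 21 mod 4 = 1, 259 mod 4 = 3, so the flip contributes +1; sign now -1
(259/21): 259 mod 21 = 7, so (259/21) = (7/21)
flip (7/21) -> (21/7): both odd, 7 mod 4 = 3, 21 mod 4 = 1, so the flip contributes +1; sign now -1
(21/7): 21 mod 7 = 0, so (21/7) = (0/7)
reached (0/7); gcd(a, n) > 1, so (0/7) = 0 and the symbol is 0

0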